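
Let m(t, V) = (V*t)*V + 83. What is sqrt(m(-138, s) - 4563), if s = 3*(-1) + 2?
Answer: I*sqrt(4618) ≈ 67.956*I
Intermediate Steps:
s = -1 (s = -3 + 2 = -1)
m(t, V) = 83 + t*V**2 (m(t, V) = t*V**2 + 83 = 83 + t*V**2)
sqrt(m(-138, s) - 4563) = sqrt((83 - 138*(-1)**2) - 4563) = sqrt((83 - 138*1) - 4563) = sqrt((83 - 138) - 4563) = sqrt(-55 - 4563) = sqrt(-4618) = I*sqrt(4618)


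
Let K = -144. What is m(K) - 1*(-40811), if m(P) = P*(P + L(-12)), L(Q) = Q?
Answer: 63275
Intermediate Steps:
m(P) = P*(-12 + P) (m(P) = P*(P - 12) = P*(-12 + P))
m(K) - 1*(-40811) = -144*(-12 - 144) - 1*(-40811) = -144*(-156) + 40811 = 22464 + 40811 = 63275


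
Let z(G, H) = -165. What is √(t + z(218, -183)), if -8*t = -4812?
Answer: 3*√194/2 ≈ 20.893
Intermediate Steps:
t = 1203/2 (t = -⅛*(-4812) = 1203/2 ≈ 601.50)
√(t + z(218, -183)) = √(1203/2 - 165) = √(873/2) = 3*√194/2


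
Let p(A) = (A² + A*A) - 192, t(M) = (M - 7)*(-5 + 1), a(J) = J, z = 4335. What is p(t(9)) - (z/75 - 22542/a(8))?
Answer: 53919/20 ≈ 2695.9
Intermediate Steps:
t(M) = 28 - 4*M (t(M) = (-7 + M)*(-4) = 28 - 4*M)
p(A) = -192 + 2*A² (p(A) = (A² + A²) - 192 = 2*A² - 192 = -192 + 2*A²)
p(t(9)) - (z/75 - 22542/a(8)) = (-192 + 2*(28 - 4*9)²) - (4335/75 - 22542/8) = (-192 + 2*(28 - 36)²) - (4335*(1/75) - 22542*⅛) = (-192 + 2*(-8)²) - (289/5 - 11271/4) = (-192 + 2*64) - 1*(-55199/20) = (-192 + 128) + 55199/20 = -64 + 55199/20 = 53919/20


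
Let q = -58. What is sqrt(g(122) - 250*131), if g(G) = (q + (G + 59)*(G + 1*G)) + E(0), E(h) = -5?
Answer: sqrt(11351) ≈ 106.54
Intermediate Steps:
g(G) = -63 + 2*G*(59 + G) (g(G) = (-58 + (G + 59)*(G + 1*G)) - 5 = (-58 + (59 + G)*(G + G)) - 5 = (-58 + (59 + G)*(2*G)) - 5 = (-58 + 2*G*(59 + G)) - 5 = -63 + 2*G*(59 + G))
sqrt(g(122) - 250*131) = sqrt((-63 + 2*122**2 + 118*122) - 250*131) = sqrt((-63 + 2*14884 + 14396) - 32750) = sqrt((-63 + 29768 + 14396) - 32750) = sqrt(44101 - 32750) = sqrt(11351)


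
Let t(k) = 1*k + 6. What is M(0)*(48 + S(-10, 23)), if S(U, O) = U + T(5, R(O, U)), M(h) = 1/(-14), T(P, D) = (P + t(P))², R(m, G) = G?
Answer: -21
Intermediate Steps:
t(k) = 6 + k (t(k) = k + 6 = 6 + k)
T(P, D) = (6 + 2*P)² (T(P, D) = (P + (6 + P))² = (6 + 2*P)²)
M(h) = -1/14
S(U, O) = 256 + U (S(U, O) = U + 4*(3 + 5)² = U + 4*8² = U + 4*64 = U + 256 = 256 + U)
M(0)*(48 + S(-10, 23)) = -(48 + (256 - 10))/14 = -(48 + 246)/14 = -1/14*294 = -21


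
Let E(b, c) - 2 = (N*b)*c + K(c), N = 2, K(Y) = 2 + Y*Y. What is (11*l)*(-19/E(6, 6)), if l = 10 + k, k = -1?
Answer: -1881/112 ≈ -16.795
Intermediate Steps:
K(Y) = 2 + Y²
l = 9 (l = 10 - 1 = 9)
E(b, c) = 4 + c² + 2*b*c (E(b, c) = 2 + ((2*b)*c + (2 + c²)) = 2 + (2*b*c + (2 + c²)) = 2 + (2 + c² + 2*b*c) = 4 + c² + 2*b*c)
(11*l)*(-19/E(6, 6)) = (11*9)*(-19/(4 + 6² + 2*6*6)) = 99*(-19/(4 + 36 + 72)) = 99*(-19/112) = -1881/112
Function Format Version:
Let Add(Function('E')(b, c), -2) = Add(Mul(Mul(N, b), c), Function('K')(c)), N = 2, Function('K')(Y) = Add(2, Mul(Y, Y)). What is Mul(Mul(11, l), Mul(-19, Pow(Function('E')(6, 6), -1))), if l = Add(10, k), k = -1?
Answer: Rational(-1881, 112) ≈ -16.795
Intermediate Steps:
Function('K')(Y) = Add(2, Pow(Y, 2))
l = 9 (l = Add(10, -1) = 9)
Function('E')(b, c) = Add(4, Pow(c, 2), Mul(2, b, c)) (Function('E')(b, c) = Add(2, Add(Mul(Mul(2, b), c), Add(2, Pow(c, 2)))) = Add(2, Add(Mul(2, b, c), Add(2, Pow(c, 2)))) = Add(2, Add(2, Pow(c, 2), Mul(2, b, c))) = Add(4, Pow(c, 2), Mul(2, b, c)))
Mul(Mul(11, l), Mul(-19, Pow(Function('E')(6, 6), -1))) = Mul(Mul(11, 9), Mul(-19, Pow(Add(4, Pow(6, 2), Mul(2, 6, 6)), -1))) = Mul(99, Mul(-19, Pow(Add(4, 36, 72), -1))) = Mul(99, Mul(-19, Pow(112, -1))) = Mul(99, Mul(-19, Rational(1, 112))) = Mul(99, Rational(-19, 112)) = Rational(-1881, 112)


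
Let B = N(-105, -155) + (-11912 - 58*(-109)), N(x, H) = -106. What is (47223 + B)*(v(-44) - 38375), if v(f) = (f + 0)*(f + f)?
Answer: -1432806081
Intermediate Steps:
v(f) = 2*f² (v(f) = f*(2*f) = 2*f²)
B = -5696 (B = -106 + (-11912 - 58*(-109)) = -106 + (-11912 - 1*(-6322)) = -106 + (-11912 + 6322) = -106 - 5590 = -5696)
(47223 + B)*(v(-44) - 38375) = (47223 - 5696)*(2*(-44)² - 38375) = 41527*(2*1936 - 38375) = 41527*(3872 - 38375) = 41527*(-34503) = -1432806081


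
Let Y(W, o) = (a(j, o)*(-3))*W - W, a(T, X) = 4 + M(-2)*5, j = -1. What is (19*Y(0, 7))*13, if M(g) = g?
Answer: 0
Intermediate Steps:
a(T, X) = -6 (a(T, X) = 4 - 2*5 = 4 - 10 = -6)
Y(W, o) = 17*W (Y(W, o) = (-6*(-3))*W - W = 18*W - W = 17*W)
(19*Y(0, 7))*13 = (19*(17*0))*13 = (19*0)*13 = 0*13 = 0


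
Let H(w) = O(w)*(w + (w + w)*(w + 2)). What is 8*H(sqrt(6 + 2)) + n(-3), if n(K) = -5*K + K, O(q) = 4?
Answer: 524 + 320*sqrt(2) ≈ 976.55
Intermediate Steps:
n(K) = -4*K
H(w) = 4*w + 8*w*(2 + w) (H(w) = 4*(w + (w + w)*(w + 2)) = 4*(w + (2*w)*(2 + w)) = 4*(w + 2*w*(2 + w)) = 4*w + 8*w*(2 + w))
8*H(sqrt(6 + 2)) + n(-3) = 8*(4*sqrt(6 + 2)*(5 + 2*sqrt(6 + 2))) - 4*(-3) = 8*(4*sqrt(8)*(5 + 2*sqrt(8))) + 12 = 8*(4*(2*sqrt(2))*(5 + 2*(2*sqrt(2)))) + 12 = 8*(4*(2*sqrt(2))*(5 + 4*sqrt(2))) + 12 = 8*(8*sqrt(2)*(5 + 4*sqrt(2))) + 12 = 64*sqrt(2)*(5 + 4*sqrt(2)) + 12 = 12 + 64*sqrt(2)*(5 + 4*sqrt(2))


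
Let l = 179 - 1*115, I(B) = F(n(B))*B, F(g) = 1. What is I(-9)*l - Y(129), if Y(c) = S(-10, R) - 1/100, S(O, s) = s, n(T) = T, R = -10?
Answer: -56599/100 ≈ -565.99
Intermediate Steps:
Y(c) = -1001/100 (Y(c) = -10 - 1/100 = -1001/100)
I(B) = B (I(B) = 1*B = B)
l = 64 (l = 179 - 115 = 64)
I(-9)*l - Y(129) = -9*64 - 1*(-1001/100) = -576 + 1001/100 = -56599/100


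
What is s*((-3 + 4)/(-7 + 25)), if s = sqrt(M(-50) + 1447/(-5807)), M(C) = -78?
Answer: I*sqrt(2638660151)/104526 ≈ 0.49144*I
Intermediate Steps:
s = I*sqrt(2638660151)/5807 (s = sqrt(-78 + 1447/(-5807)) = sqrt(-78 + 1447*(-1/5807)) = sqrt(-78 - 1447/5807) = sqrt(-454393/5807) = I*sqrt(2638660151)/5807 ≈ 8.8459*I)
s*((-3 + 4)/(-7 + 25)) = (I*sqrt(2638660151)/5807)*((-3 + 4)/(-7 + 25)) = (I*sqrt(2638660151)/5807)*(1/18) = I*sqrt(2638660151)/104526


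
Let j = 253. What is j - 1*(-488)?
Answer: 741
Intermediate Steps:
j - 1*(-488) = 253 - 1*(-488) = 253 + 488 = 741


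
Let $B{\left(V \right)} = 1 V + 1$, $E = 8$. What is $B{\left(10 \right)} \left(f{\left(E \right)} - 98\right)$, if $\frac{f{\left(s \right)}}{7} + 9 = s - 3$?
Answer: $-1386$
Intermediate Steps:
$f{\left(s \right)} = -84 + 7 s$ ($f{\left(s \right)} = -63 + 7 \left(s - 3\right) = -63 + 7 \left(-3 + s\right) = -63 + \left(-21 + 7 s\right) = -84 + 7 s$)
$B{\left(V \right)} = 1 + V$ ($B{\left(V \right)} = V + 1 = 1 + V$)
$B{\left(10 \right)} \left(f{\left(E \right)} - 98\right) = \left(1 + 10\right) \left(\left(-84 + 7 \cdot 8\right) - 98\right) = 11 \left(\left(-84 + 56\right) - 98\right) = 11 \left(-28 - 98\right) = 11 \left(-126\right) = -1386$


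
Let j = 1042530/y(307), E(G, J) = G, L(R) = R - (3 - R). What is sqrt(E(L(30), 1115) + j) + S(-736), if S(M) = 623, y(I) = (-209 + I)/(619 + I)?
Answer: 623 + 57*sqrt(148567)/7 ≈ 3761.6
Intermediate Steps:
L(R) = -3 + 2*R (L(R) = R + (-3 + R) = -3 + 2*R)
y(I) = (-209 + I)/(619 + I)
j = 482691390/49 (j = 1042530/(((-209 + 307)/(619 + 307))) = 1042530/((98/926)) = 1042530/(((1/926)*98)) = 1042530/(49/463) = 1042530*(463/49) = 482691390/49 ≈ 9.8508e+6)
sqrt(E(L(30), 1115) + j) + S(-736) = sqrt((-3 + 2*30) + 482691390/49) + 623 = sqrt((-3 + 60) + 482691390/49) + 623 = sqrt(57 + 482691390/49) + 623 = sqrt(482694183/49) + 623 = 57*sqrt(148567)/7 + 623 = 623 + 57*sqrt(148567)/7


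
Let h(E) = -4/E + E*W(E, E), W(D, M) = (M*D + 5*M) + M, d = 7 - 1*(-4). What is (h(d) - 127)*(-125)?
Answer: -2653250/11 ≈ -2.4120e+5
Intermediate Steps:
d = 11 (d = 7 + 4 = 11)
W(D, M) = 6*M + D*M (W(D, M) = (D*M + 5*M) + M = (5*M + D*M) + M = 6*M + D*M)
h(E) = -4/E + E²*(6 + E) (h(E) = -4/E + E*(E*(6 + E)) = -4/E + E²*(6 + E))
(h(d) - 127)*(-125) = ((-4 + 11³*(6 + 11))/11 - 127)*(-125) = ((-4 + 1331*17)/11 - 127)*(-125) = ((-4 + 22627)/11 - 127)*(-125) = ((1/11)*22623 - 127)*(-125) = (22623/11 - 127)*(-125) = (21226/11)*(-125) = -2653250/11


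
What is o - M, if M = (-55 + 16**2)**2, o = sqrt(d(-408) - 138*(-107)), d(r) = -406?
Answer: -40401 + 2*sqrt(3590) ≈ -40281.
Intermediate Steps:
o = 2*sqrt(3590) (o = sqrt(-406 - 138*(-107)) = sqrt(-406 + 14766) = sqrt(14360) = 2*sqrt(3590) ≈ 119.83)
M = 40401 (M = (-55 + 256)**2 = 201**2 = 40401)
o - M = 2*sqrt(3590) - 1*40401 = 2*sqrt(3590) - 40401 = -40401 + 2*sqrt(3590)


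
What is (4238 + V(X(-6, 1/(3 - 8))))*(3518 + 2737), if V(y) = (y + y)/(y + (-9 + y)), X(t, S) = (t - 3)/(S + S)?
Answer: 106066035/4 ≈ 2.6517e+7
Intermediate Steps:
X(t, S) = (-3 + t)/(2*S) (X(t, S) = (-3 + t)/((2*S)) = (-3 + t)*(1/(2*S)) = (-3 + t)/(2*S))
V(y) = 2*y/(-9 + 2*y) (V(y) = (2*y)/(-9 + 2*y) = 2*y/(-9 + 2*y))
(4238 + V(X(-6, 1/(3 - 8))))*(3518 + 2737) = (4238 + 2*((-3 - 6)/(2*(1/(3 - 8))))/(-9 + 2*((-3 - 6)/(2*(1/(3 - 8))))))*(3518 + 2737) = (4238 + 2*((½)*(-9)/1/(-5))/(-9 + 2*((½)*(-9)/1/(-5))))*6255 = (4238 + 2*((½)*(-9)/(-⅕))/(-9 + 2*((½)*(-9)/(-⅕))))*6255 = (4238 + 2*((½)*(-5)*(-9))/(-9 + 2*((½)*(-5)*(-9))))*6255 = (4238 + 2*(45/2)/(-9 + 2*(45/2)))*6255 = (4238 + 2*(45/2)/(-9 + 45))*6255 = (4238 + 2*(45/2)/36)*6255 = (4238 + 2*(45/2)*(1/36))*6255 = (4238 + 5/4)*6255 = (16957/4)*6255 = 106066035/4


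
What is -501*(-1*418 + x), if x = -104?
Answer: 261522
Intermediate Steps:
-501*(-1*418 + x) = -501*(-1*418 - 104) = -501*(-418 - 104) = -501*(-522) = 261522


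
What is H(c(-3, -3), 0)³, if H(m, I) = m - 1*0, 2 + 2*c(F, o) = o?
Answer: -125/8 ≈ -15.625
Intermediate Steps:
c(F, o) = -1 + o/2
H(m, I) = m (H(m, I) = m + 0 = m)
H(c(-3, -3), 0)³ = (-1 + (½)*(-3))³ = (-1 - 3/2)³ = (-5/2)³ = -125/8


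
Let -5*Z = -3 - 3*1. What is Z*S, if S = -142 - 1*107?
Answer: -1494/5 ≈ -298.80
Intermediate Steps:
S = -249 (S = -142 - 107 = -249)
Z = 6/5 (Z = -(-3 - 3*1)/5 = -(-3 - 3)/5 = -⅕*(-6) = 6/5 ≈ 1.2000)
Z*S = (6/5)*(-249) = -1494/5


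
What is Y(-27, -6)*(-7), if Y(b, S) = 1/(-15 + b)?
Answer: ⅙ ≈ 0.16667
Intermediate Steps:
Y(-27, -6)*(-7) = -7/(-15 - 27) = -7/(-42) = -1/42*(-7) = ⅙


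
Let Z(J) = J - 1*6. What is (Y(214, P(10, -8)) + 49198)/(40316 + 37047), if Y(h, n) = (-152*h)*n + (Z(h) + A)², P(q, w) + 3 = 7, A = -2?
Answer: -3498/7033 ≈ -0.49737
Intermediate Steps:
P(q, w) = 4 (P(q, w) = -3 + 7 = 4)
Z(J) = -6 + J (Z(J) = J - 6 = -6 + J)
Y(h, n) = (-8 + h)² - 152*h*n (Y(h, n) = (-152*h)*n + ((-6 + h) - 2)² = -152*h*n + (-8 + h)² = (-8 + h)² - 152*h*n)
(Y(214, P(10, -8)) + 49198)/(40316 + 37047) = (((-8 + 214)² - 152*214*4) + 49198)/(40316 + 37047) = ((206² - 130112) + 49198)/77363 = ((42436 - 130112) + 49198)*(1/77363) = (-87676 + 49198)*(1/77363) = -38478*1/77363 = -3498/7033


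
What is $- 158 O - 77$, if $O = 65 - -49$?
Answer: $-18089$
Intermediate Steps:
$O = 114$ ($O = 65 + 49 = 114$)
$- 158 O - 77 = \left(-158\right) 114 - 77 = -18012 - 77 = -18089$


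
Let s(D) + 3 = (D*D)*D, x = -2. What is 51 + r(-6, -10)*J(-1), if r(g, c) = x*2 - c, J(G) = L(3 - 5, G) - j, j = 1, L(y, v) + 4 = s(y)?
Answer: -45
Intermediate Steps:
s(D) = -3 + D³ (s(D) = -3 + (D*D)*D = -3 + D²*D = -3 + D³)
L(y, v) = -7 + y³ (L(y, v) = -4 + (-3 + y³) = -7 + y³)
J(G) = -16 (J(G) = (-7 + (3 - 5)³) - 1*1 = (-7 + (-2)³) - 1 = (-7 - 8) - 1 = -15 - 1 = -16)
r(g, c) = -4 - c (r(g, c) = -2*2 - c = -4 - c)
51 + r(-6, -10)*J(-1) = 51 + (-4 - 1*(-10))*(-16) = 51 + (-4 + 10)*(-16) = 51 + 6*(-16) = 51 - 96 = -45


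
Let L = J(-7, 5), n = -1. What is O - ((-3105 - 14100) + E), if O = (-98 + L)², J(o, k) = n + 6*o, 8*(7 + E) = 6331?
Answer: 290413/8 ≈ 36302.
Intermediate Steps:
E = 6275/8 (E = -7 + (⅛)*6331 = -7 + 6331/8 = 6275/8 ≈ 784.38)
J(o, k) = -1 + 6*o
L = -43 (L = -1 + 6*(-7) = -1 - 42 = -43)
O = 19881 (O = (-98 - 43)² = (-141)² = 19881)
O - ((-3105 - 14100) + E) = 19881 - ((-3105 - 14100) + 6275/8) = 19881 - (-17205 + 6275/8) = 19881 - 1*(-131365/8) = 19881 + 131365/8 = 290413/8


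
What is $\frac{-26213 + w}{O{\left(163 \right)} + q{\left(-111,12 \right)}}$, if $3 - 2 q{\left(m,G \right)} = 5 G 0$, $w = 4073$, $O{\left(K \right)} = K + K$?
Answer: $- \frac{8856}{131} \approx -67.603$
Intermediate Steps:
$O{\left(K \right)} = 2 K$
$q{\left(m,G \right)} = \frac{3}{2}$ ($q{\left(m,G \right)} = \frac{3}{2} - \frac{5 G 0}{2} = \frac{3}{2} - 0 = \frac{3}{2} + 0 = \frac{3}{2}$)
$\frac{-26213 + w}{O{\left(163 \right)} + q{\left(-111,12 \right)}} = \frac{-26213 + 4073}{2 \cdot 163 + \frac{3}{2}} = - \frac{22140}{326 + \frac{3}{2}} = - \frac{22140}{\frac{655}{2}} = \left(-22140\right) \frac{2}{655} = - \frac{8856}{131}$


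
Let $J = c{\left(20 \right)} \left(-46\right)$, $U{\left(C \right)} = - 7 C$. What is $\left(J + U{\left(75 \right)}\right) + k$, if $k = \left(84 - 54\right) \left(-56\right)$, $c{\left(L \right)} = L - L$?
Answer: $-2205$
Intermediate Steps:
$c{\left(L \right)} = 0$
$J = 0$ ($J = 0 \left(-46\right) = 0$)
$k = -1680$ ($k = 30 \left(-56\right) = -1680$)
$\left(J + U{\left(75 \right)}\right) + k = \left(0 - 525\right) - 1680 = -525 - 1680 = -2205$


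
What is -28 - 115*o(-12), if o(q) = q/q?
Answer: -143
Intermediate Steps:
o(q) = 1
-28 - 115*o(-12) = -28 - 115*1 = -28 - 115 = -143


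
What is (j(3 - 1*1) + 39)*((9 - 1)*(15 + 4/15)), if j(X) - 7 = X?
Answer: 29312/5 ≈ 5862.4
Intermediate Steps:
j(X) = 7 + X
(j(3 - 1*1) + 39)*((9 - 1)*(15 + 4/15)) = ((7 + (3 - 1*1)) + 39)*((9 - 1)*(15 + 4/15)) = ((7 + (3 - 1)) + 39)*(8*(15 + 4*(1/15))) = ((7 + 2) + 39)*(8*(15 + 4/15)) = (9 + 39)*(8*(229/15)) = 48*(1832/15) = 29312/5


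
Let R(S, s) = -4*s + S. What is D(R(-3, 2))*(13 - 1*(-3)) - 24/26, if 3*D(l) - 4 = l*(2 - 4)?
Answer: 5372/39 ≈ 137.74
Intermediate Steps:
R(S, s) = S - 4*s
D(l) = 4/3 - 2*l/3 (D(l) = 4/3 + (l*(2 - 4))/3 = 4/3 + (l*(-2))/3 = 4/3 + (-2*l)/3 = 4/3 - 2*l/3)
D(R(-3, 2))*(13 - 1*(-3)) - 24/26 = (4/3 - 2*(-3 - 4*2)/3)*(13 - 1*(-3)) - 24/26 = (4/3 - 2*(-3 - 8)/3)*(13 + 3) - 24*1/26 = (4/3 - 2/3*(-11))*16 - 12/13 = (4/3 + 22/3)*16 - 12/13 = (26/3)*16 - 12/13 = 416/3 - 12/13 = 5372/39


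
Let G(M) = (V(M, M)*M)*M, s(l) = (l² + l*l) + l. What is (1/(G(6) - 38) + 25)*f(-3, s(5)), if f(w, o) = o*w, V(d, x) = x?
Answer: -734415/178 ≈ -4125.9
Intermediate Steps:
s(l) = l + 2*l² (s(l) = (l² + l²) + l = 2*l² + l = l + 2*l²)
G(M) = M³ (G(M) = (M*M)*M = M²*M = M³)
(1/(G(6) - 38) + 25)*f(-3, s(5)) = (1/(6³ - 38) + 25)*((5*(1 + 2*5))*(-3)) = (1/(216 - 38) + 25)*((5*(1 + 10))*(-3)) = (1/178 + 25)*((5*11)*(-3)) = (1/178 + 25)*(55*(-3)) = (4451/178)*(-165) = -734415/178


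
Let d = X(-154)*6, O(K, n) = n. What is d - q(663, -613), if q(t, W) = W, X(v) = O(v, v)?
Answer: -311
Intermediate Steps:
X(v) = v
d = -924 (d = -154*6 = -924)
d - q(663, -613) = -924 - 1*(-613) = -924 + 613 = -311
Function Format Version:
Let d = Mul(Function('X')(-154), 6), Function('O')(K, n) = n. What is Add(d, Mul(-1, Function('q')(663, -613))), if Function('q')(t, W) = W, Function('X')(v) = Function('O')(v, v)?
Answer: -311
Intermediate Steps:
Function('X')(v) = v
d = -924 (d = Mul(-154, 6) = -924)
Add(d, Mul(-1, Function('q')(663, -613))) = Add(-924, Mul(-1, -613)) = Add(-924, 613) = -311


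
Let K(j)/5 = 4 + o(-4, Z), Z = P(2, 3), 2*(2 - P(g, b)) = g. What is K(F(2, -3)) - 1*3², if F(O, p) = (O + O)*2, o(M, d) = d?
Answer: 16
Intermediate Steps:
P(g, b) = 2 - g/2
Z = 1 (Z = 2 - ½*2 = 2 - 1 = 1)
F(O, p) = 4*O (F(O, p) = (2*O)*2 = 4*O)
K(j) = 25 (K(j) = 5*(4 + 1) = 5*5 = 25)
K(F(2, -3)) - 1*3² = 25 - 1*3² = 25 - 1*9 = 25 - 9 = 16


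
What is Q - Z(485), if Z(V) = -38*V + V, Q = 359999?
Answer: 377944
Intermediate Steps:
Z(V) = -37*V
Q - Z(485) = 359999 - (-37)*485 = 359999 - 1*(-17945) = 359999 + 17945 = 377944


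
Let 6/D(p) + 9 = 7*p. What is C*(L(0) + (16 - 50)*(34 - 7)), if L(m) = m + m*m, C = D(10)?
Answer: -5508/61 ≈ -90.295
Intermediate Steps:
D(p) = 6/(-9 + 7*p)
C = 6/61 (C = 6/(-9 + 7*10) = 6/(-9 + 70) = 6/61 ≈ 0.098361)
L(m) = m + m**2
C*(L(0) + (16 - 50)*(34 - 7)) = 6*(0*(1 + 0) + (16 - 50)*(34 - 7))/61 = 6*(0*1 - 34*27)/61 = 6*(0 - 918)/61 = (6/61)*(-918) = -5508/61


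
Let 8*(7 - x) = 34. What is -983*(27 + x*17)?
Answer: -289985/4 ≈ -72496.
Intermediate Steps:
x = 11/4 (x = 7 - ⅛*34 = 7 - 17/4 = 11/4 ≈ 2.7500)
-983*(27 + x*17) = -983*(27 + (11/4)*17) = -983*(27 + 187/4) = -983*295/4 = -289985/4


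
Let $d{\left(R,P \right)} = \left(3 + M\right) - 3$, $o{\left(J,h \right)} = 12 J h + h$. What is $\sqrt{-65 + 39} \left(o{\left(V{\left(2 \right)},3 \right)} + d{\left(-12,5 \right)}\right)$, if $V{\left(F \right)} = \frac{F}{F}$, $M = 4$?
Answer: $43 i \sqrt{26} \approx 219.26 i$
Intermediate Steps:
$V{\left(F \right)} = 1$
$o{\left(J,h \right)} = h + 12 J h$ ($o{\left(J,h \right)} = 12 J h + h = h + 12 J h$)
$d{\left(R,P \right)} = 4$ ($d{\left(R,P \right)} = \left(3 + 4\right) - 3 = 7 - 3 = 4$)
$\sqrt{-65 + 39} \left(o{\left(V{\left(2 \right)},3 \right)} + d{\left(-12,5 \right)}\right) = \sqrt{-65 + 39} \left(3 \left(1 + 12 \cdot 1\right) + 4\right) = \sqrt{-26} \left(3 \left(1 + 12\right) + 4\right) = i \sqrt{26} \left(3 \cdot 13 + 4\right) = i \sqrt{26} \left(39 + 4\right) = i \sqrt{26} \cdot 43 = 43 i \sqrt{26}$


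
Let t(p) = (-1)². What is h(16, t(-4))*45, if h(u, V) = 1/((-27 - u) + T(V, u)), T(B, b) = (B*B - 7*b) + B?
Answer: -5/17 ≈ -0.29412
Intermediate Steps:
T(B, b) = B + B² - 7*b (T(B, b) = (B² - 7*b) + B = B + B² - 7*b)
t(p) = 1
h(u, V) = 1/(-27 + V + V² - 8*u) (h(u, V) = 1/((-27 - u) + (V + V² - 7*u)) = 1/(-27 + V + V² - 8*u))
h(16, t(-4))*45 = 45/(-27 + 1 + 1² - 8*16) = 45/(-27 + 1 + 1 - 128) = 45/(-153) = -1/153*45 = -5/17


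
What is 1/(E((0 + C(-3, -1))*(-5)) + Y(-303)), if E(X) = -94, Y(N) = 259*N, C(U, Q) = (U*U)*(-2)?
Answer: -1/78571 ≈ -1.2727e-5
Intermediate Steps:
C(U, Q) = -2*U² (C(U, Q) = U²*(-2) = -2*U²)
1/(E((0 + C(-3, -1))*(-5)) + Y(-303)) = 1/(-94 + 259*(-303)) = 1/(-94 - 78477) = 1/(-78571) = -1/78571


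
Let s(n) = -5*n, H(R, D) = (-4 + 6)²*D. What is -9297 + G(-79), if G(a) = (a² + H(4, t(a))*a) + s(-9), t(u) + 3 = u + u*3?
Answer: 97793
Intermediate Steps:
t(u) = -3 + 4*u (t(u) = -3 + (u + u*3) = -3 + (u + 3*u) = -3 + 4*u)
H(R, D) = 4*D (H(R, D) = 2²*D = 4*D)
G(a) = 45 + a² + a*(-12 + 16*a) (G(a) = (a² + (4*(-3 + 4*a))*a) - 5*(-9) = (a² + (-12 + 16*a)*a) + 45 = (a² + a*(-12 + 16*a)) + 45 = 45 + a² + a*(-12 + 16*a))
-9297 + G(-79) = -9297 + (45 - 12*(-79) + 17*(-79)²) = -9297 + (45 + 948 + 17*6241) = -9297 + (45 + 948 + 106097) = -9297 + 107090 = 97793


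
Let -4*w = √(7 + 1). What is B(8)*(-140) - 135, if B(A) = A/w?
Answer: -135 + 1120*√2 ≈ 1448.9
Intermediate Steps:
w = -√2/2 (w = -√(7 + 1)/4 = -√2/2 ≈ -0.70711)
B(A) = -A*√2 (B(A) = A/((-√2/2)) = A*(-√2) = -A*√2)
B(8)*(-140) - 135 = -1*8*√2*(-140) - 135 = -8*√2*(-140) - 135 = 1120*√2 - 135 = -135 + 1120*√2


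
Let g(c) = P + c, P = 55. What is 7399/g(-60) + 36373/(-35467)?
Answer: -262602198/177335 ≈ -1480.8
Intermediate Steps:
g(c) = 55 + c
7399/g(-60) + 36373/(-35467) = 7399/(55 - 60) + 36373/(-35467) = 7399/(-5) + 36373*(-1/35467) = 7399*(-⅕) - 36373/35467 = -7399/5 - 36373/35467 = -262602198/177335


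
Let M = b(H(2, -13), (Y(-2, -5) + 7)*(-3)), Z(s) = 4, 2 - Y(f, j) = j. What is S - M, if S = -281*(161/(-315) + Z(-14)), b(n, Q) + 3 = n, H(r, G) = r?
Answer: -44072/45 ≈ -979.38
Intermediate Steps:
Y(f, j) = 2 - j
b(n, Q) = -3 + n
M = -1 (M = -3 + 2 = -1)
S = -44117/45 (S = -281*(161/(-315) + 4) = -281*(161*(-1/315) + 4) = -281*(-23/45 + 4) = -281*157/45 = -44117/45 ≈ -980.38)
S - M = -44117/45 - 1*(-1) = -44117/45 + 1 = -44072/45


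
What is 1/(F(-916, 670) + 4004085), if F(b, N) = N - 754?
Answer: 1/4004001 ≈ 2.4975e-7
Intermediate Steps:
F(b, N) = -754 + N
1/(F(-916, 670) + 4004085) = 1/((-754 + 670) + 4004085) = 1/(-84 + 4004085) = 1/4004001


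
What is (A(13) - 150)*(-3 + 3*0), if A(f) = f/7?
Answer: 3111/7 ≈ 444.43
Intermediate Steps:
A(f) = f/7 (A(f) = f*(1/7) = f/7)
(A(13) - 150)*(-3 + 3*0) = ((1/7)*13 - 150)*(-3 + 3*0) = (13/7 - 150)*(-3 + 0) = -1037/7*(-3) = 3111/7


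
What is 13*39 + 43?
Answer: 550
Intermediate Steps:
13*39 + 43 = 507 + 43 = 550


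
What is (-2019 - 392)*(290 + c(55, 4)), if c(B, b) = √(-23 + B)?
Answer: -699190 - 9644*√2 ≈ -7.1283e+5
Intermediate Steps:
(-2019 - 392)*(290 + c(55, 4)) = (-2019 - 392)*(290 + √(-23 + 55)) = -2411*(290 + √32) = -2411*(290 + 4*√2) = -699190 - 9644*√2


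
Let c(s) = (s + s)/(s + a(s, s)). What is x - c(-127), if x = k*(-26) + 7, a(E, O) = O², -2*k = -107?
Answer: -87191/63 ≈ -1384.0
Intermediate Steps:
k = 107/2 (k = -½*(-107) = 107/2 ≈ 53.500)
c(s) = 2*s/(s + s²) (c(s) = (s + s)/(s + s²) = (2*s)/(s + s²) = 2*s/(s + s²))
x = -1384 (x = (107/2)*(-26) + 7 = -1391 + 7 = -1384)
x - c(-127) = -1384 - 2/(1 - 127) = -1384 - 2/(-126) = -1384 - 2*(-1)/126 = -1384 - 1*(-1/63) = -1384 + 1/63 = -87191/63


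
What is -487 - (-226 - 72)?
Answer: -189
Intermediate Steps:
-487 - (-226 - 72) = -487 - 1*(-298) = -487 + 298 = -189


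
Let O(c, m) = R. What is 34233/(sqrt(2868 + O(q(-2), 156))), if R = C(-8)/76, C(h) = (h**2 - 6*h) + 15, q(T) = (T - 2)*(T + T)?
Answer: 68466*sqrt(4143805)/218095 ≈ 639.04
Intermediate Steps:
q(T) = 2*T*(-2 + T) (q(T) = (-2 + T)*(2*T) = 2*T*(-2 + T))
C(h) = 15 + h**2 - 6*h
R = 127/76 (R = (15 + (-8)**2 - 6*(-8))/76 = (15 + 64 + 48)*(1/76) = 127*(1/76) = 127/76 ≈ 1.6711)
O(c, m) = 127/76
34233/(sqrt(2868 + O(q(-2), 156))) = 34233/(sqrt(2868 + 127/76)) = 34233/(sqrt(218095/76)) = 34233/((sqrt(4143805)/38)) = 34233*(2*sqrt(4143805)/218095) = 68466*sqrt(4143805)/218095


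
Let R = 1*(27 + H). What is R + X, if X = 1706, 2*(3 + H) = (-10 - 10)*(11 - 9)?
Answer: 1710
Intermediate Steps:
H = -23 (H = -3 + ((-10 - 10)*(11 - 9))/2 = -3 + (-20*2)/2 = -3 + (½)*(-40) = -3 - 20 = -23)
R = 4 (R = 1*(27 - 23) = 1*4 = 4)
R + X = 4 + 1706 = 1710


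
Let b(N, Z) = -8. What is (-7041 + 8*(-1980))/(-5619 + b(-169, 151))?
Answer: 22881/5627 ≈ 4.0663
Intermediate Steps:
(-7041 + 8*(-1980))/(-5619 + b(-169, 151)) = (-7041 + 8*(-1980))/(-5619 - 8) = (-7041 - 15840)/(-5627) = -22881*(-1/5627) = 22881/5627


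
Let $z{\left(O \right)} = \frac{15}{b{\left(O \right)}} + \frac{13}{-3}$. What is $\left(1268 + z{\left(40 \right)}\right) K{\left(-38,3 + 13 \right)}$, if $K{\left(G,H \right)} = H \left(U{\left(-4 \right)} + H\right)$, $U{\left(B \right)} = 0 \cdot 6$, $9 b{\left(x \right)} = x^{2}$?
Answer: $\frac{4852804}{15} \approx 3.2352 \cdot 10^{5}$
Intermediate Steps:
$b{\left(x \right)} = \frac{x^{2}}{9}$
$U{\left(B \right)} = 0$
$z{\left(O \right)} = - \frac{13}{3} + \frac{135}{O^{2}}$ ($z{\left(O \right)} = \frac{15}{\frac{1}{9} O^{2}} + \frac{13}{-3} = 15 \frac{9}{O^{2}} + 13 \left(- \frac{1}{3}\right) = \frac{135}{O^{2}} - \frac{13}{3} = - \frac{13}{3} + \frac{135}{O^{2}}$)
$K{\left(G,H \right)} = H^{2}$ ($K{\left(G,H \right)} = H \left(0 + H\right) = H H = H^{2}$)
$\left(1268 + z{\left(40 \right)}\right) K{\left(-38,3 + 13 \right)} = \left(1268 - \left(\frac{13}{3} - \frac{135}{1600}\right)\right) \left(3 + 13\right)^{2} = \left(1268 + \left(- \frac{13}{3} + 135 \cdot \frac{1}{1600}\right)\right) 16^{2} = \left(1268 + \left(- \frac{13}{3} + \frac{27}{320}\right)\right) 256 = \left(1268 - \frac{4079}{960}\right) 256 = \frac{1213201}{960} \cdot 256 = \frac{4852804}{15}$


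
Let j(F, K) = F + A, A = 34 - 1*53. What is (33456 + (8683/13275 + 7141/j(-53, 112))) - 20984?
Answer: 438020963/35400 ≈ 12373.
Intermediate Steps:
A = -19 (A = 34 - 53 = -19)
j(F, K) = -19 + F (j(F, K) = F - 19 = -19 + F)
(33456 + (8683/13275 + 7141/j(-53, 112))) - 20984 = (33456 + (8683/13275 + 7141/(-19 - 53))) - 20984 = (33456 + (8683*(1/13275) + 7141/(-72))) - 20984 = (33456 + (8683/13275 + 7141*(-1/72))) - 20984 = (33456 + (8683/13275 - 7141/72)) - 20984 = (33456 - 3487837/35400) - 20984 = 1180854563/35400 - 20984 = 438020963/35400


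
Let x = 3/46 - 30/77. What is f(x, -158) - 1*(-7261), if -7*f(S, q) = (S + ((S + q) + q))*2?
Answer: 91136187/12397 ≈ 7351.5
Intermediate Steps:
x = -1149/3542 (x = 3*(1/46) - 30*1/77 = 3/46 - 30/77 = -1149/3542 ≈ -0.32439)
f(S, q) = -4*S/7 - 4*q/7 (f(S, q) = -(S + ((S + q) + q))*2/7 = -(S + (S + 2*q))*2/7 = -(2*S + 2*q)*2/7 = -(4*S + 4*q)/7 = -4*S/7 - 4*q/7)
f(x, -158) - 1*(-7261) = (-4/7*(-1149/3542) - 4/7*(-158)) - 1*(-7261) = (2298/12397 + 632/7) + 7261 = 1121570/12397 + 7261 = 91136187/12397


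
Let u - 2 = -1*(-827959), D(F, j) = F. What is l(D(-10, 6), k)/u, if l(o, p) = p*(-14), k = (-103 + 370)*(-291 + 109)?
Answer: 226772/275987 ≈ 0.82168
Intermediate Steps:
k = -48594 (k = 267*(-182) = -48594)
l(o, p) = -14*p
u = 827961 (u = 2 - 1*(-827959) = 2 + 827959 = 827961)
l(D(-10, 6), k)/u = -14*(-48594)/827961 = 680316*(1/827961) = 226772/275987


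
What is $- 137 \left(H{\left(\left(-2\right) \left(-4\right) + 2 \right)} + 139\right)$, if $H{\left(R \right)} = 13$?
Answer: $-20824$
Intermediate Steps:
$- 137 \left(H{\left(\left(-2\right) \left(-4\right) + 2 \right)} + 139\right) = - 137 \left(13 + 139\right) = \left(-137\right) 152 = -20824$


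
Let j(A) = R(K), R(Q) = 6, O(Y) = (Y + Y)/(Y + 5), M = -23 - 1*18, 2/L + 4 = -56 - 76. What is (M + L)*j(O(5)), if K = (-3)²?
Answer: -8367/34 ≈ -246.09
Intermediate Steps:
L = -1/68 (L = 2/(-4 + (-56 - 76)) = 2/(-4 - 132) = 2/(-136) = 2*(-1/136) = -1/68 ≈ -0.014706)
M = -41 (M = -23 - 18 = -41)
O(Y) = 2*Y/(5 + Y) (O(Y) = (2*Y)/(5 + Y) = 2*Y/(5 + Y))
K = 9
j(A) = 6
(M + L)*j(O(5)) = (-41 - 1/68)*6 = -2789/68*6 = -8367/34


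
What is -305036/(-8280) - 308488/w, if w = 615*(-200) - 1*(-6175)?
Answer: 1909505567/48365550 ≈ 39.481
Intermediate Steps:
w = -116825 (w = -123000 + 6175 = -116825)
-305036/(-8280) - 308488/w = -305036/(-8280) - 308488/(-116825) = -305036*(-1/8280) - 308488*(-1/116825) = 76259/2070 + 308488/116825 = 1909505567/48365550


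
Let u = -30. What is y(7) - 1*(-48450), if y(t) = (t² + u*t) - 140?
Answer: 48149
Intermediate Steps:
y(t) = -140 + t² - 30*t (y(t) = (t² - 30*t) - 140 = -140 + t² - 30*t)
y(7) - 1*(-48450) = (-140 + 7² - 30*7) - 1*(-48450) = (-140 + 49 - 210) + 48450 = -301 + 48450 = 48149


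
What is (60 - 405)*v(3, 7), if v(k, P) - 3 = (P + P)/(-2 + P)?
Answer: -2001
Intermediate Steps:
v(k, P) = 3 + 2*P/(-2 + P) (v(k, P) = 3 + (P + P)/(-2 + P) = 3 + (2*P)/(-2 + P) = 3 + 2*P/(-2 + P))
(60 - 405)*v(3, 7) = (60 - 405)*((-6 + 5*7)/(-2 + 7)) = -345*(-6 + 35)/5 = -69*29 = -345*29/5 = -2001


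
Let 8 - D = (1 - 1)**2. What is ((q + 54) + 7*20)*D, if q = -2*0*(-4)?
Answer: 1552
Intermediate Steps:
q = 0 (q = 0*(-4) = 0)
D = 8 (D = 8 - (1 - 1)**2 = 8 - 1*0**2 = 8 - 1*0 = 8 + 0 = 8)
((q + 54) + 7*20)*D = ((0 + 54) + 7*20)*8 = (54 + 140)*8 = 194*8 = 1552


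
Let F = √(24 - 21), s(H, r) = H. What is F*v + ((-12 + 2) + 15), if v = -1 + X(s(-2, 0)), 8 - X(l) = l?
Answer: 5 + 9*√3 ≈ 20.588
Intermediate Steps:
X(l) = 8 - l
F = √3 ≈ 1.7320
v = 9 (v = -1 + (8 - 1*(-2)) = -1 + (8 + 2) = -1 + 10 = 9)
F*v + ((-12 + 2) + 15) = √3*9 + ((-12 + 2) + 15) = 9*√3 + (-10 + 15) = 9*√3 + 5 = 5 + 9*√3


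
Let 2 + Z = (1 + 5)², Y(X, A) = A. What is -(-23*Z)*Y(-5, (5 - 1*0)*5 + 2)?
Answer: 21114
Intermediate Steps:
Z = 34 (Z = -2 + (1 + 5)² = -2 + 6² = -2 + 36 = 34)
-(-23*Z)*Y(-5, (5 - 1*0)*5 + 2) = -(-23*34)*((5 - 1*0)*5 + 2) = -(-782)*((5 + 0)*5 + 2) = -(-782)*(5*5 + 2) = -(-782)*(25 + 2) = -(-782)*27 = -1*(-21114) = 21114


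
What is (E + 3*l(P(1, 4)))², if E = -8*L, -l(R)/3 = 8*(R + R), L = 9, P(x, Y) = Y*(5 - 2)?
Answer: 3240000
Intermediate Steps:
P(x, Y) = 3*Y (P(x, Y) = Y*3 = 3*Y)
l(R) = -48*R (l(R) = -24*(R + R) = -24*2*R = -48*R)
E = -72 (E = -8*9 = -72)
(E + 3*l(P(1, 4)))² = (-72 + 3*(-144*4))² = (-72 + 3*(-48*12))² = (-72 + 3*(-576))² = (-72 - 1728)² = (-1800)² = 3240000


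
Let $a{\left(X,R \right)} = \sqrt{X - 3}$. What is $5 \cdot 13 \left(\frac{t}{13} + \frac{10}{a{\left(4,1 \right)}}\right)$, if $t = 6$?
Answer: $680$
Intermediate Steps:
$a{\left(X,R \right)} = \sqrt{-3 + X}$
$5 \cdot 13 \left(\frac{t}{13} + \frac{10}{a{\left(4,1 \right)}}\right) = 5 \cdot 13 \left(\frac{6}{13} + \frac{10}{\sqrt{-3 + 4}}\right) = 65 \left(6 \cdot \frac{1}{13} + \frac{10}{\sqrt{1}}\right) = 65 \left(\frac{6}{13} + \frac{10}{1}\right) = 65 \left(\frac{6}{13} + 10 \cdot 1\right) = 65 \left(\frac{6}{13} + 10\right) = 65 \cdot \frac{136}{13} = 680$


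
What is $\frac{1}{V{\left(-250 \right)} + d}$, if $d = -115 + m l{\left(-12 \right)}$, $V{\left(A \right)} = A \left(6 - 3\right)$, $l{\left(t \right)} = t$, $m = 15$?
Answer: $- \frac{1}{1045} \approx -0.00095694$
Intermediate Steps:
$V{\left(A \right)} = 3 A$ ($V{\left(A \right)} = A 3 = 3 A$)
$d = -295$ ($d = -115 + 15 \left(-12\right) = -115 - 180 = -295$)
$\frac{1}{V{\left(-250 \right)} + d} = \frac{1}{3 \left(-250\right) - 295} = \frac{1}{-750 - 295} = \frac{1}{-1045} = - \frac{1}{1045}$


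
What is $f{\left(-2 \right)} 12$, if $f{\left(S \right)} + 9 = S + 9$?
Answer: $-24$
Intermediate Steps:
$f{\left(S \right)} = S$ ($f{\left(S \right)} = -9 + \left(S + 9\right) = -9 + \left(9 + S\right) = S$)
$f{\left(-2 \right)} 12 = \left(-2\right) 12 = -24$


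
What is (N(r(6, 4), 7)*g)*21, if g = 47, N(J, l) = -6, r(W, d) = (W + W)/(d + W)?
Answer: -5922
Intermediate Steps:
r(W, d) = 2*W/(W + d) (r(W, d) = (2*W)/(W + d) = 2*W/(W + d))
(N(r(6, 4), 7)*g)*21 = -6*47*21 = -282*21 = -5922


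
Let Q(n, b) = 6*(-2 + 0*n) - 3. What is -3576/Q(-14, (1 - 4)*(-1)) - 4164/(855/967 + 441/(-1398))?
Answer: -3025487696/427135 ≈ -7083.2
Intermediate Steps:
Q(n, b) = -15 (Q(n, b) = 6*(-2 + 0) - 3 = 6*(-2) - 3 = -12 - 3 = -15)
-3576/Q(-14, (1 - 4)*(-1)) - 4164/(855/967 + 441/(-1398)) = -3576/(-15) - 4164/(855/967 + 441/(-1398)) = -3576*(-1/15) - 4164/(855*(1/967) + 441*(-1/1398)) = 1192/5 - 4164/(855/967 - 147/466) = 1192/5 - 4164/256281/450622 = 1192/5 - 4164*450622/256281 = 1192/5 - 625463336/85427 = -3025487696/427135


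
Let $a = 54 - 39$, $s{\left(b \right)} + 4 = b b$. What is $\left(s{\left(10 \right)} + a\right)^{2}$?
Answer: $12321$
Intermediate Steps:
$s{\left(b \right)} = -4 + b^{2}$ ($s{\left(b \right)} = -4 + b b = -4 + b^{2}$)
$a = 15$
$\left(s{\left(10 \right)} + a\right)^{2} = \left(\left(-4 + 10^{2}\right) + 15\right)^{2} = \left(\left(-4 + 100\right) + 15\right)^{2} = \left(96 + 15\right)^{2} = 111^{2} = 12321$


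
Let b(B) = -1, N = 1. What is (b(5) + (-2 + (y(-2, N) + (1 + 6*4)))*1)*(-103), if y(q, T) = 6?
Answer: -2884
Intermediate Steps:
(b(5) + (-2 + (y(-2, N) + (1 + 6*4)))*1)*(-103) = (-1 + (-2 + (6 + (1 + 6*4)))*1)*(-103) = (-1 + (-2 + (6 + (1 + 24)))*1)*(-103) = (-1 + (-2 + (6 + 25))*1)*(-103) = (-1 + (-2 + 31)*1)*(-103) = (-1 + 29*1)*(-103) = (-1 + 29)*(-103) = 28*(-103) = -2884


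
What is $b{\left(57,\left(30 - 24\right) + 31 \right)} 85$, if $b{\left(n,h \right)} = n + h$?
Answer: $7990$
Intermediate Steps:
$b{\left(n,h \right)} = h + n$
$b{\left(57,\left(30 - 24\right) + 31 \right)} 85 = \left(\left(\left(30 - 24\right) + 31\right) + 57\right) 85 = \left(\left(6 + 31\right) + 57\right) 85 = \left(37 + 57\right) 85 = 94 \cdot 85 = 7990$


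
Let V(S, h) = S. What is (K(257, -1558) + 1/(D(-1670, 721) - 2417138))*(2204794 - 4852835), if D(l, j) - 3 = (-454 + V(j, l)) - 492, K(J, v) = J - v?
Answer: -15764317677607/3280 ≈ -4.8062e+9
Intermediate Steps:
D(l, j) = -943 + j (D(l, j) = 3 + ((-454 + j) - 492) = 3 + (-946 + j) = -943 + j)
(K(257, -1558) + 1/(D(-1670, 721) - 2417138))*(2204794 - 4852835) = ((257 - 1*(-1558)) + 1/((-943 + 721) - 2417138))*(2204794 - 4852835) = ((257 + 1558) + 1/(-222 - 2417138))*(-2648041) = (1815 + 1/(-2417360))*(-2648041) = (1815 - 1/2417360)*(-2648041) = (4387508399/2417360)*(-2648041) = -15764317677607/3280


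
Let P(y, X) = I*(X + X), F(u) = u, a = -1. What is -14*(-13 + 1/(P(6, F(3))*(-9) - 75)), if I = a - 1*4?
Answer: 35476/195 ≈ 181.93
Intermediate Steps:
I = -5 (I = -1 - 1*4 = -1 - 4 = -5)
P(y, X) = -10*X (P(y, X) = -5*(X + X) = -10*X)
-14*(-13 + 1/(P(6, F(3))*(-9) - 75)) = -14*(-13 + 1/(-10*3*(-9) - 75)) = -14*(-13 + 1/(-30*(-9) - 75)) = -14*(-13 + 1/(270 - 75)) = -14*(-13 + 1/195) = -14*(-2534/195) = 35476/195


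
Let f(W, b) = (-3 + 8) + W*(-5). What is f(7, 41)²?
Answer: 900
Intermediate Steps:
f(W, b) = 5 - 5*W
f(7, 41)² = (5 - 5*7)² = (5 - 35)² = (-30)² = 900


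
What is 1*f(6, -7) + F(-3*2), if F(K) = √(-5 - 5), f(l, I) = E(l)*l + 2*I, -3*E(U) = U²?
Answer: -86 + I*√10 ≈ -86.0 + 3.1623*I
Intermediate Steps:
E(U) = -U²/3
f(l, I) = 2*I - l³/3 (f(l, I) = (-l²/3)*l + 2*I = -l³/3 + 2*I = 2*I - l³/3)
F(K) = I*√10 (F(K) = √(-10) = I*√10)
1*f(6, -7) + F(-3*2) = 1*(2*(-7) - ⅓*6³) + I*√10 = 1*(-14 - ⅓*216) + I*√10 = 1*(-14 - 72) + I*√10 = 1*(-86) + I*√10 = -86 + I*√10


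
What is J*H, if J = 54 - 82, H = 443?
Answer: -12404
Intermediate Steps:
J = -28
J*H = -28*443 = -12404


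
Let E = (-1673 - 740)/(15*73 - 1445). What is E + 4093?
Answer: 1434963/350 ≈ 4099.9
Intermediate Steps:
E = 2413/350 (E = -2413/(1095 - 1445) = -2413/(-350) = -2413*(-1/350) = 2413/350 ≈ 6.8943)
E + 4093 = 2413/350 + 4093 = 1434963/350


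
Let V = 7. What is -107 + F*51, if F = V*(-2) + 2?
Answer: -719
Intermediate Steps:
F = -12 (F = 7*(-2) + 2 = -14 + 2 = -12)
-107 + F*51 = -107 - 12*51 = -107 - 612 = -719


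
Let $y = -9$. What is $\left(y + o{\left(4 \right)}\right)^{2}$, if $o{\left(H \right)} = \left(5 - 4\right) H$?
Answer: $25$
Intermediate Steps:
$o{\left(H \right)} = H$ ($o{\left(H \right)} = 1 H = H$)
$\left(y + o{\left(4 \right)}\right)^{2} = \left(-9 + 4\right)^{2} = \left(-5\right)^{2} = 25$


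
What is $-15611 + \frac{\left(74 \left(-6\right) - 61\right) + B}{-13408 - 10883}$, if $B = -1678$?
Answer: $- \frac{379204618}{24291} \approx -15611.0$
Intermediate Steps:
$-15611 + \frac{\left(74 \left(-6\right) - 61\right) + B}{-13408 - 10883} = -15611 + \frac{\left(74 \left(-6\right) - 61\right) - 1678}{-13408 - 10883} = -15611 + \frac{\left(-444 - 61\right) - 1678}{-24291} = -15611 + \left(-505 - 1678\right) \left(- \frac{1}{24291}\right) = -15611 - - \frac{2183}{24291} = -15611 + \frac{2183}{24291} = - \frac{379204618}{24291}$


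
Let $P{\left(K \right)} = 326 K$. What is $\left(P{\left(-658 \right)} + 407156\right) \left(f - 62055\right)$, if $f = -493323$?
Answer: $-106992460944$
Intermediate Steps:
$\left(P{\left(-658 \right)} + 407156\right) \left(f - 62055\right) = \left(326 \left(-658\right) + 407156\right) \left(-493323 - 62055\right) = \left(-214508 + 407156\right) \left(-555378\right) = 192648 \left(-555378\right) = -106992460944$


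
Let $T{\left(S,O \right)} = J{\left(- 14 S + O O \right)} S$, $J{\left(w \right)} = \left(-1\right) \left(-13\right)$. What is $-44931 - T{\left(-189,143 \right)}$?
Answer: $-42474$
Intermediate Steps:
$J{\left(w \right)} = 13$
$T{\left(S,O \right)} = 13 S$
$-44931 - T{\left(-189,143 \right)} = -44931 - 13 \left(-189\right) = -44931 - -2457 = -44931 + 2457 = -42474$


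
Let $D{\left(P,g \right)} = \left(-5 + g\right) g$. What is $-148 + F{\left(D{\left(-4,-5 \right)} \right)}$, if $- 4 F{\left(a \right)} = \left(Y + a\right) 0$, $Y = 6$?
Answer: $-148$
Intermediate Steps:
$D{\left(P,g \right)} = g \left(-5 + g\right)$
$F{\left(a \right)} = 0$ ($F{\left(a \right)} = - \frac{\left(6 + a\right) 0}{4} = \left(- \frac{1}{4}\right) 0 = 0$)
$-148 + F{\left(D{\left(-4,-5 \right)} \right)} = -148 + 0 = -148$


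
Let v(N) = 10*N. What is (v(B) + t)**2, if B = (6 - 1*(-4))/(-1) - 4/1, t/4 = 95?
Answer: 57600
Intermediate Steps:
t = 380 (t = 4*95 = 380)
B = -14 (B = (6 + 4)*(-1) - 4*1 = 10*(-1) - 4 = -10 - 4 = -14)
(v(B) + t)**2 = (10*(-14) + 380)**2 = (-140 + 380)**2 = 240**2 = 57600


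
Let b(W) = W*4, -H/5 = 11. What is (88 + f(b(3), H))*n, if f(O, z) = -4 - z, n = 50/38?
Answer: 3475/19 ≈ 182.89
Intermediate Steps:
H = -55 (H = -5*11 = -55)
n = 25/19 (n = 50*(1/38) = 25/19 ≈ 1.3158)
b(W) = 4*W
(88 + f(b(3), H))*n = (88 + (-4 - 1*(-55)))*(25/19) = (88 + (-4 + 55))*(25/19) = (88 + 51)*(25/19) = 139*(25/19) = 3475/19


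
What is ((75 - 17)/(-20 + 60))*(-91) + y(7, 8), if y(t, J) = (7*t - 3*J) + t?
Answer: -1999/20 ≈ -99.950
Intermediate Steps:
y(t, J) = -3*J + 8*t (y(t, J) = (-3*J + 7*t) + t = -3*J + 8*t)
((75 - 17)/(-20 + 60))*(-91) + y(7, 8) = ((75 - 17)/(-20 + 60))*(-91) + (-3*8 + 8*7) = (58/40)*(-91) + (-24 + 56) = (58*(1/40))*(-91) + 32 = (29/20)*(-91) + 32 = -2639/20 + 32 = -1999/20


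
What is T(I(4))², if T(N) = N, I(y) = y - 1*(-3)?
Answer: 49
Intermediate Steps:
I(y) = 3 + y (I(y) = y + 3 = 3 + y)
T(I(4))² = (3 + 4)² = 7² = 49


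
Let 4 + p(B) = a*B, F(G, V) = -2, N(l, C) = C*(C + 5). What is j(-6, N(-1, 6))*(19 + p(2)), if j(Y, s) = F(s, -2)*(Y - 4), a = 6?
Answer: 540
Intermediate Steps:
N(l, C) = C*(5 + C)
j(Y, s) = 8 - 2*Y (j(Y, s) = -2*(Y - 4) = -2*(-4 + Y) = 8 - 2*Y)
p(B) = -4 + 6*B
j(-6, N(-1, 6))*(19 + p(2)) = (8 - 2*(-6))*(19 + (-4 + 6*2)) = (8 + 12)*(19 + (-4 + 12)) = 20*(19 + 8) = 20*27 = 540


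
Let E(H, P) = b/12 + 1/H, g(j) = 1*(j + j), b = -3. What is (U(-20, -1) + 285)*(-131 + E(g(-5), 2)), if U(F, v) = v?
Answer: -186517/5 ≈ -37303.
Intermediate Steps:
g(j) = 2*j (g(j) = 1*(2*j) = 2*j)
E(H, P) = -¼ + 1/H (E(H, P) = -3/12 + 1/H = -3*1/12 + 1/H = -¼ + 1/H)
(U(-20, -1) + 285)*(-131 + E(g(-5), 2)) = (-1 + 285)*(-131 + (4 - 2*(-5))/(4*((2*(-5))))) = 284*(-131 + (¼)*(4 - 1*(-10))/(-10)) = 284*(-131 + (¼)*(-⅒)*(4 + 10)) = 284*(-131 + (¼)*(-⅒)*14) = 284*(-131 - 7/20) = 284*(-2627/20) = -186517/5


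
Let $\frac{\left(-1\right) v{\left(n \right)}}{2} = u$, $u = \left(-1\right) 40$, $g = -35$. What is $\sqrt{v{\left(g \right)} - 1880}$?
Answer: $30 i \sqrt{2} \approx 42.426 i$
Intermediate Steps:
$u = -40$
$v{\left(n \right)} = 80$ ($v{\left(n \right)} = \left(-2\right) \left(-40\right) = 80$)
$\sqrt{v{\left(g \right)} - 1880} = \sqrt{80 - 1880} = \sqrt{-1800} = 30 i \sqrt{2}$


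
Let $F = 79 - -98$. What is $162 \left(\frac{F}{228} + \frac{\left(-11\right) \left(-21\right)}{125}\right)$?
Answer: $\frac{2019411}{4750} \approx 425.14$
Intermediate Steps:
$F = 177$ ($F = 79 + 98 = 177$)
$162 \left(\frac{F}{228} + \frac{\left(-11\right) \left(-21\right)}{125}\right) = 162 \left(\frac{177}{228} + \frac{\left(-11\right) \left(-21\right)}{125}\right) = 162 \left(177 \cdot \frac{1}{228} + 231 \cdot \frac{1}{125}\right) = 162 \left(\frac{59}{76} + \frac{231}{125}\right) = 162 \cdot \frac{24931}{9500} = \frac{2019411}{4750}$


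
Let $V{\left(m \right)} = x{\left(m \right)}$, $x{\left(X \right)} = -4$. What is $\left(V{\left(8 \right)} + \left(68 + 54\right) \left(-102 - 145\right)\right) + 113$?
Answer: $-30025$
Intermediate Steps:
$V{\left(m \right)} = -4$
$\left(V{\left(8 \right)} + \left(68 + 54\right) \left(-102 - 145\right)\right) + 113 = \left(-4 + \left(68 + 54\right) \left(-102 - 145\right)\right) + 113 = \left(-4 + 122 \left(-247\right)\right) + 113 = \left(-4 - 30134\right) + 113 = -30138 + 113 = -30025$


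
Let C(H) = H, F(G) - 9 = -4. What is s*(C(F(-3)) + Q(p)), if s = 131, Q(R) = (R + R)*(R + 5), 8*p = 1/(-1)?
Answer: 15851/32 ≈ 495.34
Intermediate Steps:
p = -⅛ (p = (⅛)/(-1) = (⅛)*(-1) = -⅛ ≈ -0.12500)
Q(R) = 2*R*(5 + R) (Q(R) = (2*R)*(5 + R) = 2*R*(5 + R))
F(G) = 5 (F(G) = 9 - 4 = 5)
s*(C(F(-3)) + Q(p)) = 131*(5 + 2*(-⅛)*(5 - ⅛)) = 131*(5 + 2*(-⅛)*(39/8)) = 131*(5 - 39/32) = 131*(121/32) = 15851/32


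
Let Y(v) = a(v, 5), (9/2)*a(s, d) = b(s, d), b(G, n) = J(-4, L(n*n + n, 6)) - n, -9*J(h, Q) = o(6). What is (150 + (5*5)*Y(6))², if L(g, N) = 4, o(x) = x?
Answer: 10240000/729 ≈ 14047.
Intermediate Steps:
J(h, Q) = -⅔ (J(h, Q) = -⅑*6 = -⅔)
b(G, n) = -⅔ - n
a(s, d) = -4/27 - 2*d/9 (a(s, d) = 2*(-⅔ - d)/9 = -4/27 - 2*d/9)
Y(v) = -34/27 (Y(v) = -4/27 - 2/9*5 = -4/27 - 10/9 = -34/27)
(150 + (5*5)*Y(6))² = (150 + (5*5)*(-34/27))² = (150 + 25*(-34/27))² = (150 - 850/27)² = (3200/27)² = 10240000/729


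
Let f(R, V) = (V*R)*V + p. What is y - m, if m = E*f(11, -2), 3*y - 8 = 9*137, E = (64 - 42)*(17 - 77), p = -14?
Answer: 120041/3 ≈ 40014.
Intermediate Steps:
f(R, V) = -14 + R*V² (f(R, V) = (V*R)*V - 14 = (R*V)*V - 14 = R*V² - 14 = -14 + R*V²)
E = -1320 (E = 22*(-60) = -1320)
y = 1241/3 (y = 8/3 + (9*137)/3 = 8/3 + (⅓)*1233 = 8/3 + 411 = 1241/3 ≈ 413.67)
m = -39600 (m = -1320*(-14 + 11*(-2)²) = -1320*(-14 + 11*4) = -1320*(-14 + 44) = -1320*30 = -39600)
y - m = 1241/3 - 1*(-39600) = 1241/3 + 39600 = 120041/3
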